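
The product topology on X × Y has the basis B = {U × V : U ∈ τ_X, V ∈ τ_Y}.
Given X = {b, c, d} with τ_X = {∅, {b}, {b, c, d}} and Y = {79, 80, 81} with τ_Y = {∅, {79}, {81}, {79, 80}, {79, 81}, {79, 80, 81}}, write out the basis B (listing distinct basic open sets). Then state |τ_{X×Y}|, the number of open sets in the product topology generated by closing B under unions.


Basis B = {∅ × ∅, {b} × {79}, {b} × {81}, {b} × {79, 80}, {b} × {79, 81}, {b} × {79, 80, 81}, {b, c, d} × {79}, {b, c, d} × {81}, {b, c, d} × {79, 80}, {b, c, d} × {79, 81}, {b, c, d} × {79, 80, 81}}; |τ_{X×Y}| = 18.

Enumerate products U × V with U ∈ τ_X, V ∈ τ_Y (deduplicated):
  ∅ × ∅ = {} (∅)
  {b} × {79} = {(b,79)}
  {b} × {81} = {(b,81)}
  {b} × {79, 80} = {(b,79), (b,80)}
  {b} × {79, 81} = {(b,79), (b,81)}
  {b} × {79, 80, 81} = {(b,79), (b,80), (b,81)}
  {b, c, d} × {79} = {(b,79), (c,79), (d,79)}
  {b, c, d} × {81} = {(b,81), (c,81), (d,81)}
  {b, c, d} × {79, 80} = {(b,79), (b,80), (c,79), (c,80), (d,79), (d,80)}
  {b, c, d} × {79, 81} = {(b,79), (b,81), (c,79), (c,81), (d,79), (d,81)}
  {b, c, d} × {79, 80, 81} = {(b,79), (b,80), (b,81), (c,79), (c,80), (c,81), (d,79), (d,80), (d,81)}
These 11 distinct sets form the basis B.
Close under arbitrary unions to get τ_{X×Y}; counting gives |τ_{X×Y}| = 18.


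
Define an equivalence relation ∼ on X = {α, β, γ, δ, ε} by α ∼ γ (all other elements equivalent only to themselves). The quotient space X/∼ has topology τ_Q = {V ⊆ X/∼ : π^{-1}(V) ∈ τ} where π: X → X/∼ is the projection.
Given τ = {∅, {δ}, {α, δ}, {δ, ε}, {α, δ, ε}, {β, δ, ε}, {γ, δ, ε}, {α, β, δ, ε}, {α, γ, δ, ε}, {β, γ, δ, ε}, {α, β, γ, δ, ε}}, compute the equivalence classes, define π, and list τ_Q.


X/∼ = {[α=γ], [β], [δ], [ε]}; |τ_Q| = 6.

Equivalence classes: [α=γ], [β], [δ], [ε].
Quotient map π: X → X/∼ sends α ↦ [α=γ], β ↦ [β], γ ↦ [α=γ], δ ↦ [δ], ε ↦ [ε].
For each subset V ⊆ X/∼, compute π^{-1}(V) ⊆ X and check whether π^{-1}(V) ∈ τ. V is open in τ_Q iff π^{-1}(V) ∈ τ.
  V = {}: π^{-1}(V) = ∅ ∈ τ ✓.
  V = {[α=γ]}: π^{-1}(V) = {α, γ} ∉ τ ✗.
  V = {[β]}: π^{-1}(V) = {β} ∉ τ ✗.
  V = {[α=γ], [β]}: π^{-1}(V) = {α, β, γ} ∉ τ ✗.
  V = {[δ]}: π^{-1}(V) = {δ} ∈ τ ✓.
  V = {[α=γ], [δ]}: π^{-1}(V) = {α, γ, δ} ∉ τ ✗.
  V = {[β], [δ]}: π^{-1}(V) = {β, δ} ∉ τ ✗.
  V = {[α=γ], [β], [δ]}: π^{-1}(V) = {α, β, γ, δ} ∉ τ ✗.
  V = {[ε]}: π^{-1}(V) = {ε} ∉ τ ✗.
  V = {[α=γ], [ε]}: π^{-1}(V) = {α, γ, ε} ∉ τ ✗.
  V = {[β], [ε]}: π^{-1}(V) = {β, ε} ∉ τ ✗.
  V = {[α=γ], [β], [ε]}: π^{-1}(V) = {α, β, γ, ε} ∉ τ ✗.
  V = {[δ], [ε]}: π^{-1}(V) = {δ, ε} ∈ τ ✓.
  V = {[α=γ], [δ], [ε]}: π^{-1}(V) = {α, γ, δ, ε} ∈ τ ✓.
  V = {[β], [δ], [ε]}: π^{-1}(V) = {β, δ, ε} ∈ τ ✓.
  V = {[α=γ], [β], [δ], [ε]}: π^{-1}(V) = {α, β, γ, δ, ε} ∈ τ ✓.
Open sets in the quotient: τ_Q = {{}, {[δ]}, {[δ], [ε]}, {[α=γ], [δ], [ε]}, {[β], [δ], [ε]}, {[α=γ], [β], [δ], [ε]}} (6 elements).


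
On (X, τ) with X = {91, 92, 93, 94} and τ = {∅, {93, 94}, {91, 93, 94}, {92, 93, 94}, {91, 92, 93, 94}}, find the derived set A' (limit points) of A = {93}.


A' = {91, 92, 94}

For each x ∈ X, list the open sets U ∈ τ with x ∈ U, then check whether U ∩ (A ∖ {x}) ≠ ∅ for every such U.
  x = 91: opens ∋ x are {91, 93, 94}, {91, 92, 93, 94}; each meets A ∖ {91}, so x IS a limit point.
  x = 92: opens ∋ x are {92, 93, 94}, {91, 92, 93, 94}; each meets A ∖ {92}, so x IS a limit point.
  x = 93: open {93, 94} ∋ x has {93, 94} ∩ (A ∖ {93}) = ∅, so x is NOT a limit point.
  x = 94: opens ∋ x are {93, 94}, {91, 93, 94}, {92, 93, 94}, {91, 92, 93, 94}; each meets A ∖ {94}, so x IS a limit point.
Collecting: A' = {91, 92, 94}.


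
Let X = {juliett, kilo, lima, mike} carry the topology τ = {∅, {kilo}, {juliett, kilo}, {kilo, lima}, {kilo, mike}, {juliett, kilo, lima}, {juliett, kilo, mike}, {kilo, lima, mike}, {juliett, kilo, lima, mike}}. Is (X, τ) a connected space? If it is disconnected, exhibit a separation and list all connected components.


(X, τ) is connected.

Find clopen sets (U ∈ τ with X ∖ U ∈ τ):
  U = ∅, X ∖ U = {juliett, kilo, lima, mike} — both open, so U is clopen.
  U = {juliett, kilo, lima, mike}, X ∖ U = ∅ — both open, so U is clopen.
Only trivial clopens (∅ and X) exist, so (X, τ) is connected.
Compute connected components by grouping points that agree on all clopens:
  component: {juliett, kilo, lima, mike}


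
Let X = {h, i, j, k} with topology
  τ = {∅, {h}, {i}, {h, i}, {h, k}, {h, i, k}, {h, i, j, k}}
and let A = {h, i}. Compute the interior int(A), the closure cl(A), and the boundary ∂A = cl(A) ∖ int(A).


int(A) = {h, i}, cl(A) = {h, i, j, k}, ∂A = {j, k}.

Closed sets in (X, τ) are complements of opens:
  closed(X, τ) = {∅, {j}, {i, j}, {j, k}, {h, j, k}, {i, j, k}, {h, i, j, k}}.
int(A) = ⋃ {U ∈ τ : U ⊆ A}. Opens contained in A: ∅, {h}, {i}, {h, i}.
Taking the union of these: int(A) = {h, i}.
cl(A) = ⋂ {C closed : A ⊆ C}. Closed sets containing A: {h, i, j, k}.
Intersecting these: cl(A) = {h, i, j, k}.
∂A = cl(A) ∖ int(A) = {h, i, j, k} ∖ {h, i} = {j, k}.


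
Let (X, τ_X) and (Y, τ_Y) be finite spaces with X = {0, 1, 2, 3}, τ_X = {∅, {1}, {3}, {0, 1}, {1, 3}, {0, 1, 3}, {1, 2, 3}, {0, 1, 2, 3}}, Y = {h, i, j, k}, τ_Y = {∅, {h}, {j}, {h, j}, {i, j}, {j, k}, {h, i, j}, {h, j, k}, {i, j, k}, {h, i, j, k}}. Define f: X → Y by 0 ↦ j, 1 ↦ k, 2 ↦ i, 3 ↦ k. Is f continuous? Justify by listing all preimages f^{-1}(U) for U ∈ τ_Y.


f is NOT continuous.

Compute f^{-1}(U) for each U ∈ τ_Y:
  U = ∅: f^{-1}(U) = ∅ ∈ τ_X ✓.
  U = {h}: f^{-1}(U) = ∅ ∈ τ_X ✓.
  U = {j}: f^{-1}(U) = {0} ∉ τ_X ✗.
  U = {h, j}: f^{-1}(U) = {0} ∉ τ_X ✗.
  U = {i, j}: f^{-1}(U) = {0, 2} ∉ τ_X ✗.
  U = {j, k}: f^{-1}(U) = {0, 1, 3} ∈ τ_X ✓.
  U = {h, i, j}: f^{-1}(U) = {0, 2} ∉ τ_X ✗.
  U = {h, j, k}: f^{-1}(U) = {0, 1, 3} ∈ τ_X ✓.
  U = {i, j, k}: f^{-1}(U) = {0, 1, 2, 3} ∈ τ_X ✓.
  U = {h, i, j, k}: f^{-1}(U) = {0, 1, 2, 3} ∈ τ_X ✓.
Found U = {j} with f^{-1}(U) = {0} not in τ_X. Therefore f is NOT continuous.


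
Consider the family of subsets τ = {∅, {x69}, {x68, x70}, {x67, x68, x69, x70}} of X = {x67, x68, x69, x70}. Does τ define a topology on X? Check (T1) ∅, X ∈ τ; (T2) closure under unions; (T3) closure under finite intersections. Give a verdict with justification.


τ is NOT a topology on X.

Axiom (T1): ∅ ∈ τ? Yes; X ∈ τ? Yes.
Axiom (T2/T3): check pairwise unions and intersections of members of τ.
Counterexample for (T2): {x69} ∪ {x68, x70} = {x68, x69, x70} ∉ τ. Therefore τ is NOT a topology.


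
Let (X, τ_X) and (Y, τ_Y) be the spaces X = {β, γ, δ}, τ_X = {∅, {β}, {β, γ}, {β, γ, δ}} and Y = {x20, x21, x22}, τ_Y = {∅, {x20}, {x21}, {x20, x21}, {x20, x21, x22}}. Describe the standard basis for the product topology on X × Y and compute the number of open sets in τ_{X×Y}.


Basis B = {∅ × ∅, {β} × {x20}, {β} × {x21}, {β} × {x20, x21}, {β, γ} × {x20}, {β, γ} × {x21}, {β} × {x20, x21, x22}, {β, γ, δ} × {x20}, {β, γ, δ} × {x21}, {β, γ} × {x20, x21}, {β, γ} × {x20, x21, x22}, {β, γ, δ} × {x20, x21}, {β, γ, δ} × {x20, x21, x22}}; |τ_{X×Y}| = 30.

Enumerate products U × V with U ∈ τ_X, V ∈ τ_Y (deduplicated):
  ∅ × ∅ = {} (∅)
  {β} × {x20} = {(β,x20)}
  {β} × {x21} = {(β,x21)}
  {β} × {x20, x21} = {(β,x20), (β,x21)}
  {β, γ} × {x20} = {(β,x20), (γ,x20)}
  {β, γ} × {x21} = {(β,x21), (γ,x21)}
  {β} × {x20, x21, x22} = {(β,x20), (β,x21), (β,x22)}
  {β, γ, δ} × {x20} = {(β,x20), (γ,x20), (δ,x20)}
  {β, γ, δ} × {x21} = {(β,x21), (γ,x21), (δ,x21)}
  {β, γ} × {x20, x21} = {(β,x20), (β,x21), (γ,x20), (γ,x21)}
  {β, γ} × {x20, x21, x22} = {(β,x20), (β,x21), (β,x22), (γ,x20), (γ,x21), (γ,x22)}
  {β, γ, δ} × {x20, x21} = {(β,x20), (β,x21), (γ,x20), (γ,x21), (δ,x20), (δ,x21)}
  {β, γ, δ} × {x20, x21, x22} = {(β,x20), (β,x21), (β,x22), (γ,x20), (γ,x21), (γ,x22), (δ,x20), (δ,x21), (δ,x22)}
These 13 distinct sets form the basis B.
Close under arbitrary unions to get τ_{X×Y}; counting gives |τ_{X×Y}| = 30.


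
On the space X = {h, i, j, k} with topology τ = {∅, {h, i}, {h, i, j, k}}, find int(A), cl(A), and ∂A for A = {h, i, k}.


int(A) = {h, i}, cl(A) = {h, i, j, k}, ∂A = {j, k}.

Closed sets in (X, τ) are complements of opens:
  closed(X, τ) = {∅, {j, k}, {h, i, j, k}}.
int(A) = ⋃ {U ∈ τ : U ⊆ A}. Opens contained in A: ∅, {h, i}.
Taking the union of these: int(A) = {h, i}.
cl(A) = ⋂ {C closed : A ⊆ C}. Closed sets containing A: {h, i, j, k}.
Intersecting these: cl(A) = {h, i, j, k}.
∂A = cl(A) ∖ int(A) = {h, i, j, k} ∖ {h, i} = {j, k}.


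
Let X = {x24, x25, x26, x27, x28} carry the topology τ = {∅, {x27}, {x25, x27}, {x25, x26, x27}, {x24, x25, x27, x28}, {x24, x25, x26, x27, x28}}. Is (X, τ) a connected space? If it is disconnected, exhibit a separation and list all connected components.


(X, τ) is connected.

Find clopen sets (U ∈ τ with X ∖ U ∈ τ):
  U = ∅, X ∖ U = {x24, x25, x26, x27, x28} — both open, so U is clopen.
  U = {x24, x25, x26, x27, x28}, X ∖ U = ∅ — both open, so U is clopen.
Only trivial clopens (∅ and X) exist, so (X, τ) is connected.
Compute connected components by grouping points that agree on all clopens:
  component: {x24, x25, x26, x27, x28}


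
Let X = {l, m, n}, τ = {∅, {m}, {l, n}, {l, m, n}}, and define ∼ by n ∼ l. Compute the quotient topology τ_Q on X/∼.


X/∼ = {[l=n], [m]}; |τ_Q| = 4.

Equivalence classes: [l=n], [m].
Quotient map π: X → X/∼ sends l ↦ [l=n], m ↦ [m], n ↦ [l=n].
For each subset V ⊆ X/∼, compute π^{-1}(V) ⊆ X and check whether π^{-1}(V) ∈ τ. V is open in τ_Q iff π^{-1}(V) ∈ τ.
  V = {}: π^{-1}(V) = ∅ ∈ τ ✓.
  V = {[l=n]}: π^{-1}(V) = {l, n} ∈ τ ✓.
  V = {[m]}: π^{-1}(V) = {m} ∈ τ ✓.
  V = {[l=n], [m]}: π^{-1}(V) = {l, m, n} ∈ τ ✓.
Open sets in the quotient: τ_Q = {{}, {[l=n]}, {[m]}, {[l=n], [m]}} (4 elements).


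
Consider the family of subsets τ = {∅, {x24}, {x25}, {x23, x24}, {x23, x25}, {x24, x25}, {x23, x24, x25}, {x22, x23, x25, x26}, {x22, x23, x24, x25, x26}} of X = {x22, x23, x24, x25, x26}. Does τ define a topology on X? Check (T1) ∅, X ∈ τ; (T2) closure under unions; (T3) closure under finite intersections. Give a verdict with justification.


τ is NOT a topology on X.

Axiom (T1): ∅ ∈ τ? Yes; X ∈ τ? Yes.
Axiom (T2/T3): check pairwise unions and intersections of members of τ.
Counterexample for (T3): {x23, x24} ∩ {x23, x25} = {x23} ∉ τ. Therefore τ is NOT a topology.


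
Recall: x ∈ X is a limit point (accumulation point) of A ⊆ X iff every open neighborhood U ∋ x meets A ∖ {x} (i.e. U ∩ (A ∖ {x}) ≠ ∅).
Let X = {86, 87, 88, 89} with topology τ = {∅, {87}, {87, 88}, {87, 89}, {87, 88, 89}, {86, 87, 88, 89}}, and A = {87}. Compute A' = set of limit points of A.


A' = {86, 88, 89}

For each x ∈ X, list the open sets U ∈ τ with x ∈ U, then check whether U ∩ (A ∖ {x}) ≠ ∅ for every such U.
  x = 86: opens ∋ x are {86, 87, 88, 89}; each meets A ∖ {86}, so x IS a limit point.
  x = 87: open {87} ∋ x has {87} ∩ (A ∖ {87}) = ∅, so x is NOT a limit point.
  x = 88: opens ∋ x are {87, 88}, {87, 88, 89}, {86, 87, 88, 89}; each meets A ∖ {88}, so x IS a limit point.
  x = 89: opens ∋ x are {87, 89}, {87, 88, 89}, {86, 87, 88, 89}; each meets A ∖ {89}, so x IS a limit point.
Collecting: A' = {86, 88, 89}.


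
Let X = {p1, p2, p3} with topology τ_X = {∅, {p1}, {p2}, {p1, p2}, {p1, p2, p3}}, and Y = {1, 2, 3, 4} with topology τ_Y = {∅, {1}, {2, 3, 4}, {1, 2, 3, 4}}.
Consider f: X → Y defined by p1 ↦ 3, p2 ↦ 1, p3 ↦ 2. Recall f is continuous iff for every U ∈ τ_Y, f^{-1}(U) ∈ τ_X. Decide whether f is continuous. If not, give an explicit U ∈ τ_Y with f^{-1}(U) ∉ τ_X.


f is NOT continuous.

Compute f^{-1}(U) for each U ∈ τ_Y:
  U = ∅: f^{-1}(U) = ∅ ∈ τ_X ✓.
  U = {1}: f^{-1}(U) = {p2} ∈ τ_X ✓.
  U = {2, 3, 4}: f^{-1}(U) = {p1, p3} ∉ τ_X ✗.
  U = {1, 2, 3, 4}: f^{-1}(U) = {p1, p2, p3} ∈ τ_X ✓.
Found U = {2, 3, 4} with f^{-1}(U) = {p1, p3} not in τ_X. Therefore f is NOT continuous.


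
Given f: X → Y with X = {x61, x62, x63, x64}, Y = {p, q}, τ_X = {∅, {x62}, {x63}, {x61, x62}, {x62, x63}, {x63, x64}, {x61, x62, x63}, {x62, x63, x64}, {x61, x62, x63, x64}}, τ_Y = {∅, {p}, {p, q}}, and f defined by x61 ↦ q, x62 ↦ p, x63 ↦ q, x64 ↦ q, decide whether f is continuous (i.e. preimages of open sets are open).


f IS continuous.

Compute f^{-1}(U) for each U ∈ τ_Y:
  U = ∅: f^{-1}(U) = ∅ ∈ τ_X ✓.
  U = {p}: f^{-1}(U) = {x62} ∈ τ_X ✓.
  U = {p, q}: f^{-1}(U) = {x61, x62, x63, x64} ∈ τ_X ✓.
Every preimage lies in τ_X, so f IS continuous.


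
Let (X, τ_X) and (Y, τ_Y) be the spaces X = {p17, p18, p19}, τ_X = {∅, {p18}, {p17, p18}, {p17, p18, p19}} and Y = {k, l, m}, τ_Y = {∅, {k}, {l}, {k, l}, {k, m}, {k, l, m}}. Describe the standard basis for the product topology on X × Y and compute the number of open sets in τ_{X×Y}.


Basis B = {∅ × ∅, {p18} × {k}, {p18} × {l}, {p17, p18} × {k}, {p17, p18} × {l}, {p18} × {k, l}, {p18} × {k, m}, {p17, p18, p19} × {k}, {p17, p18, p19} × {l}, {p18} × {k, l, m}, {p17, p18} × {k, l}, {p17, p18} × {k, m}, {p17, p18} × {k, l, m}, {p17, p18, p19} × {k, l}, {p17, p18, p19} × {k, m}, {p17, p18, p19} × {k, l, m}}; |τ_{X×Y}| = 40.

Enumerate products U × V with U ∈ τ_X, V ∈ τ_Y (deduplicated):
  ∅ × ∅ = {} (∅)
  {p18} × {k} = {(p18,k)}
  {p18} × {l} = {(p18,l)}
  {p17, p18} × {k} = {(p17,k), (p18,k)}
  {p17, p18} × {l} = {(p17,l), (p18,l)}
  {p18} × {k, l} = {(p18,k), (p18,l)}
  {p18} × {k, m} = {(p18,k), (p18,m)}
  {p17, p18, p19} × {k} = {(p17,k), (p18,k), (p19,k)}
  {p17, p18, p19} × {l} = {(p17,l), (p18,l), (p19,l)}
  {p18} × {k, l, m} = {(p18,k), (p18,l), (p18,m)}
  {p17, p18} × {k, l} = {(p17,k), (p17,l), (p18,k), (p18,l)}
  {p17, p18} × {k, m} = {(p17,k), (p17,m), (p18,k), (p18,m)}
  {p17, p18} × {k, l, m} = {(p17,k), (p17,l), (p17,m), (p18,k), (p18,l), (p18,m)}
  {p17, p18, p19} × {k, l} = {(p17,k), (p17,l), (p18,k), (p18,l), (p19,k), (p19,l)}
  {p17, p18, p19} × {k, m} = {(p17,k), (p17,m), (p18,k), (p18,m), (p19,k), (p19,m)}
  {p17, p18, p19} × {k, l, m} = {(p17,k), (p17,l), (p17,m), (p18,k), (p18,l), (p18,m), (p19,k), (p19,l), (p19,m)}
These 16 distinct sets form the basis B.
Close under arbitrary unions to get τ_{X×Y}; counting gives |τ_{X×Y}| = 40.


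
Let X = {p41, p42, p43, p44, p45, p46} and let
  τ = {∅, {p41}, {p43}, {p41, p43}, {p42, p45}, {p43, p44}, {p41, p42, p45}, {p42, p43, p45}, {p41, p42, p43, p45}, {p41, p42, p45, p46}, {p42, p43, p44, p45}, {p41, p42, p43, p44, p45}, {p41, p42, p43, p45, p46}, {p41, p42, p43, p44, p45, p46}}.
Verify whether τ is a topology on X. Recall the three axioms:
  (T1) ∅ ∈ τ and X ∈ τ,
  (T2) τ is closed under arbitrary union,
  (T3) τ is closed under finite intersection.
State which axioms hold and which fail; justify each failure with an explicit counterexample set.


τ is NOT a topology on X.

Axiom (T1): ∅ ∈ τ? Yes; X ∈ τ? Yes.
Axiom (T2/T3): check pairwise unions and intersections of members of τ.
Counterexample for (T2): {p41} ∪ {p43, p44} = {p41, p43, p44} ∉ τ. Therefore τ is NOT a topology.


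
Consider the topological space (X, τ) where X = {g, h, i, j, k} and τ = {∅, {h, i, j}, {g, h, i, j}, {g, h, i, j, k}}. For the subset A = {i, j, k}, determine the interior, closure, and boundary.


int(A) = ∅, cl(A) = {g, h, i, j, k}, ∂A = {g, h, i, j, k}.

Closed sets in (X, τ) are complements of opens:
  closed(X, τ) = {∅, {k}, {g, k}, {g, h, i, j, k}}.
int(A) = ⋃ {U ∈ τ : U ⊆ A}. Opens contained in A: ∅.
Taking the union of these: int(A) = ∅.
cl(A) = ⋂ {C closed : A ⊆ C}. Closed sets containing A: {g, h, i, j, k}.
Intersecting these: cl(A) = {g, h, i, j, k}.
∂A = cl(A) ∖ int(A) = {g, h, i, j, k} ∖ ∅ = {g, h, i, j, k}.


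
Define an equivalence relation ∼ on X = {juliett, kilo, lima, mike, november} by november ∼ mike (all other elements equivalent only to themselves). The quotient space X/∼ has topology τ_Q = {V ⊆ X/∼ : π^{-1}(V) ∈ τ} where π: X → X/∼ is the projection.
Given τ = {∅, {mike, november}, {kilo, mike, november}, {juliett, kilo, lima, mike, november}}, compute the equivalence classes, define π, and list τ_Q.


X/∼ = {[juliett], [kilo], [lima], [mike=november]}; |τ_Q| = 4.

Equivalence classes: [juliett], [kilo], [lima], [mike=november].
Quotient map π: X → X/∼ sends juliett ↦ [juliett], kilo ↦ [kilo], lima ↦ [lima], mike ↦ [mike=november], november ↦ [mike=november].
For each subset V ⊆ X/∼, compute π^{-1}(V) ⊆ X and check whether π^{-1}(V) ∈ τ. V is open in τ_Q iff π^{-1}(V) ∈ τ.
  V = {}: π^{-1}(V) = ∅ ∈ τ ✓.
  V = {[juliett]}: π^{-1}(V) = {juliett} ∉ τ ✗.
  V = {[kilo]}: π^{-1}(V) = {kilo} ∉ τ ✗.
  V = {[juliett], [kilo]}: π^{-1}(V) = {juliett, kilo} ∉ τ ✗.
  V = {[lima]}: π^{-1}(V) = {lima} ∉ τ ✗.
  V = {[juliett], [lima]}: π^{-1}(V) = {juliett, lima} ∉ τ ✗.
  V = {[kilo], [lima]}: π^{-1}(V) = {kilo, lima} ∉ τ ✗.
  V = {[juliett], [kilo], [lima]}: π^{-1}(V) = {juliett, kilo, lima} ∉ τ ✗.
  V = {[mike=november]}: π^{-1}(V) = {mike, november} ∈ τ ✓.
  V = {[juliett], [mike=november]}: π^{-1}(V) = {juliett, mike, november} ∉ τ ✗.
  V = {[kilo], [mike=november]}: π^{-1}(V) = {kilo, mike, november} ∈ τ ✓.
  V = {[juliett], [kilo], [mike=november]}: π^{-1}(V) = {juliett, kilo, mike, november} ∉ τ ✗.
  V = {[lima], [mike=november]}: π^{-1}(V) = {lima, mike, november} ∉ τ ✗.
  V = {[juliett], [lima], [mike=november]}: π^{-1}(V) = {juliett, lima, mike, november} ∉ τ ✗.
  V = {[kilo], [lima], [mike=november]}: π^{-1}(V) = {kilo, lima, mike, november} ∉ τ ✗.
  V = {[juliett], [kilo], [lima], [mike=november]}: π^{-1}(V) = {juliett, kilo, lima, mike, november} ∈ τ ✓.
Open sets in the quotient: τ_Q = {{}, {[mike=november]}, {[kilo], [mike=november]}, {[juliett], [kilo], [lima], [mike=november]}} (4 elements).


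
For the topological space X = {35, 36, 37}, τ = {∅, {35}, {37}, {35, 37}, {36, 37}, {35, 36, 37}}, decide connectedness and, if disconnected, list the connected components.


(X, τ) is disconnected; components = [{35}, {36, 37}].

Find clopen sets (U ∈ τ with X ∖ U ∈ τ):
  U = ∅, X ∖ U = {35, 36, 37} — both open, so U is clopen.
  U = {35}, X ∖ U = {36, 37} — both open, so U is clopen.
  U = {36, 37}, X ∖ U = {35} — both open, so U is clopen.
  U = {35, 36, 37}, X ∖ U = ∅ — both open, so U is clopen.
Nontrivial clopen(s) exist: e.g. {36, 37}. So (X, τ) is disconnected.
Compute connected components by grouping points that agree on all clopens:
  component: {35}
  component: {36, 37}


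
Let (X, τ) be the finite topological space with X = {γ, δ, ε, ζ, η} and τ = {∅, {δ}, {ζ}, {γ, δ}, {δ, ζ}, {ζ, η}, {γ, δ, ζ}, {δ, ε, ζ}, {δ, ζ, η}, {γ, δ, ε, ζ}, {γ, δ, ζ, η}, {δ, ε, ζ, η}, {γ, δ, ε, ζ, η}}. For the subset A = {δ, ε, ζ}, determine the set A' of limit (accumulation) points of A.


A' = {γ, ε, η}

For each x ∈ X, list the open sets U ∈ τ with x ∈ U, then check whether U ∩ (A ∖ {x}) ≠ ∅ for every such U.
  x = γ: opens ∋ x are {γ, δ}, {γ, δ, ζ}, {γ, δ, ε, ζ}, {γ, δ, ζ, η}, {γ, δ, ε, ζ, η}; each meets A ∖ {γ}, so x IS a limit point.
  x = δ: open {δ} ∋ x has {δ} ∩ (A ∖ {δ}) = ∅, so x is NOT a limit point.
  x = ε: opens ∋ x are {δ, ε, ζ}, {γ, δ, ε, ζ}, {δ, ε, ζ, η}, {γ, δ, ε, ζ, η}; each meets A ∖ {ε}, so x IS a limit point.
  x = ζ: open {ζ} ∋ x has {ζ} ∩ (A ∖ {ζ}) = ∅, so x is NOT a limit point.
  x = η: opens ∋ x are {ζ, η}, {δ, ζ, η}, {γ, δ, ζ, η}, {δ, ε, ζ, η}, {γ, δ, ε, ζ, η}; each meets A ∖ {η}, so x IS a limit point.
Collecting: A' = {γ, ε, η}.


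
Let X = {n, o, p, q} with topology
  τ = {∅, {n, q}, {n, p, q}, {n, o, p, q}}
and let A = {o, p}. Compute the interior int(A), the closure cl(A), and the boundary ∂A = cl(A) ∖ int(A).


int(A) = ∅, cl(A) = {o, p}, ∂A = {o, p}.

Closed sets in (X, τ) are complements of opens:
  closed(X, τ) = {∅, {o}, {o, p}, {n, o, p, q}}.
int(A) = ⋃ {U ∈ τ : U ⊆ A}. Opens contained in A: ∅.
Taking the union of these: int(A) = ∅.
cl(A) = ⋂ {C closed : A ⊆ C}. Closed sets containing A: {o, p}, {n, o, p, q}.
Intersecting these: cl(A) = {o, p}.
∂A = cl(A) ∖ int(A) = {o, p} ∖ ∅ = {o, p}.


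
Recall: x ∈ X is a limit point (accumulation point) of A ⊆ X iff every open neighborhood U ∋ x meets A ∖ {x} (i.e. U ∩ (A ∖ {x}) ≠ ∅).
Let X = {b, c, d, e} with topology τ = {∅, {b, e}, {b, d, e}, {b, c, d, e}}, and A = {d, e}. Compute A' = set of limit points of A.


A' = {b, c, d}

For each x ∈ X, list the open sets U ∈ τ with x ∈ U, then check whether U ∩ (A ∖ {x}) ≠ ∅ for every such U.
  x = b: opens ∋ x are {b, e}, {b, d, e}, {b, c, d, e}; each meets A ∖ {b}, so x IS a limit point.
  x = c: opens ∋ x are {b, c, d, e}; each meets A ∖ {c}, so x IS a limit point.
  x = d: opens ∋ x are {b, d, e}, {b, c, d, e}; each meets A ∖ {d}, so x IS a limit point.
  x = e: open {b, e} ∋ x has {b, e} ∩ (A ∖ {e}) = ∅, so x is NOT a limit point.
Collecting: A' = {b, c, d}.


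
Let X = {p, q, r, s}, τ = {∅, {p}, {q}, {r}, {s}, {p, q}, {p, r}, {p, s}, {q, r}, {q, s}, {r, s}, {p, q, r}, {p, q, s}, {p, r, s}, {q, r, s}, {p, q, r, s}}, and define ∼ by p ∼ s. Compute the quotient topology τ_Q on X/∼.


X/∼ = {[p=s], [q], [r]}; |τ_Q| = 8.

Equivalence classes: [p=s], [q], [r].
Quotient map π: X → X/∼ sends p ↦ [p=s], q ↦ [q], r ↦ [r], s ↦ [p=s].
For each subset V ⊆ X/∼, compute π^{-1}(V) ⊆ X and check whether π^{-1}(V) ∈ τ. V is open in τ_Q iff π^{-1}(V) ∈ τ.
  V = {}: π^{-1}(V) = ∅ ∈ τ ✓.
  V = {[p=s]}: π^{-1}(V) = {p, s} ∈ τ ✓.
  V = {[q]}: π^{-1}(V) = {q} ∈ τ ✓.
  V = {[p=s], [q]}: π^{-1}(V) = {p, q, s} ∈ τ ✓.
  V = {[r]}: π^{-1}(V) = {r} ∈ τ ✓.
  V = {[p=s], [r]}: π^{-1}(V) = {p, r, s} ∈ τ ✓.
  V = {[q], [r]}: π^{-1}(V) = {q, r} ∈ τ ✓.
  V = {[p=s], [q], [r]}: π^{-1}(V) = {p, q, r, s} ∈ τ ✓.
Open sets in the quotient: τ_Q = {{}, {[p=s]}, {[q]}, {[p=s], [q]}, {[r]}, {[p=s], [r]}, {[q], [r]}, {[p=s], [q], [r]}} (8 elements).


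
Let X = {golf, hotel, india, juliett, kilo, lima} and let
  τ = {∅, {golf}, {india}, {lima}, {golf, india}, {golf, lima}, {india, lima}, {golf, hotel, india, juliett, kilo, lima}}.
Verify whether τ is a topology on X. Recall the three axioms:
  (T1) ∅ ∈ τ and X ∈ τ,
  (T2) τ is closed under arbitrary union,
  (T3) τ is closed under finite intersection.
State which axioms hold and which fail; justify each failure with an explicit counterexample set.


τ is NOT a topology on X.

Axiom (T1): ∅ ∈ τ? Yes; X ∈ τ? Yes.
Axiom (T2/T3): check pairwise unions and intersections of members of τ.
Counterexample for (T2): {golf} ∪ {india, lima} = {golf, india, lima} ∉ τ. Therefore τ is NOT a topology.


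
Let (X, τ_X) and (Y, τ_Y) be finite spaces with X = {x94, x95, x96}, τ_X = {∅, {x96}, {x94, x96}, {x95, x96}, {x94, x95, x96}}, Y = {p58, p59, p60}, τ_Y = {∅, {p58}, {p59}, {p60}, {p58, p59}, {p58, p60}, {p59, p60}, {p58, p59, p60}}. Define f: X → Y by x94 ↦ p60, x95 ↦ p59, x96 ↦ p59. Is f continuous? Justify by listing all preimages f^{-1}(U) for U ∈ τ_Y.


f is NOT continuous.

Compute f^{-1}(U) for each U ∈ τ_Y:
  U = ∅: f^{-1}(U) = ∅ ∈ τ_X ✓.
  U = {p58}: f^{-1}(U) = ∅ ∈ τ_X ✓.
  U = {p59}: f^{-1}(U) = {x95, x96} ∈ τ_X ✓.
  U = {p60}: f^{-1}(U) = {x94} ∉ τ_X ✗.
  U = {p58, p59}: f^{-1}(U) = {x95, x96} ∈ τ_X ✓.
  U = {p58, p60}: f^{-1}(U) = {x94} ∉ τ_X ✗.
  U = {p59, p60}: f^{-1}(U) = {x94, x95, x96} ∈ τ_X ✓.
  U = {p58, p59, p60}: f^{-1}(U) = {x94, x95, x96} ∈ τ_X ✓.
Found U = {p60} with f^{-1}(U) = {x94} not in τ_X. Therefore f is NOT continuous.


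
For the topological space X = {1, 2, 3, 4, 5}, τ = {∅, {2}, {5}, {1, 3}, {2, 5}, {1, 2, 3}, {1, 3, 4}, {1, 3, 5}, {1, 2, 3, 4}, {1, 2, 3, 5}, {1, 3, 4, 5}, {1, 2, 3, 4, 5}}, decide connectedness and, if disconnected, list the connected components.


(X, τ) is disconnected; components = [{2}, {5}, {1, 3, 4}].

Find clopen sets (U ∈ τ with X ∖ U ∈ τ):
  U = ∅, X ∖ U = {1, 2, 3, 4, 5} — both open, so U is clopen.
  U = {2}, X ∖ U = {1, 3, 4, 5} — both open, so U is clopen.
  U = {5}, X ∖ U = {1, 2, 3, 4} — both open, so U is clopen.
  U = {2, 5}, X ∖ U = {1, 3, 4} — both open, so U is clopen.
  U = {1, 3, 4}, X ∖ U = {2, 5} — both open, so U is clopen.
  U = {1, 2, 3, 4}, X ∖ U = {5} — both open, so U is clopen.
  U = {1, 3, 4, 5}, X ∖ U = {2} — both open, so U is clopen.
  U = {1, 2, 3, 4, 5}, X ∖ U = ∅ — both open, so U is clopen.
Nontrivial clopen(s) exist: e.g. {2}. So (X, τ) is disconnected.
Compute connected components by grouping points that agree on all clopens:
  component: {2}
  component: {5}
  component: {1, 3, 4}


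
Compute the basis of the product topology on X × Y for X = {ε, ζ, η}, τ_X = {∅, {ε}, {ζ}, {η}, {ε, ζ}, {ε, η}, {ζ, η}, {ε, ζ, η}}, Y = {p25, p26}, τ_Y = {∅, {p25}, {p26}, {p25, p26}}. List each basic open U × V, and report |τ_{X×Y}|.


Basis B = {∅ × ∅, {ε} × {p25}, {ε} × {p26}, {ζ} × {p25}, {ζ} × {p26}, {η} × {p25}, {η} × {p26}, {ε} × {p25, p26}, {ε, ζ} × {p25}, {ε, η} × {p25}, {ε, ζ} × {p26}, {ε, η} × {p26}, {ζ} × {p25, p26}, {ζ, η} × {p25}, {ζ, η} × {p26}, {η} × {p25, p26}, {ε, ζ, η} × {p25}, {ε, ζ, η} × {p26}, {ε, ζ} × {p25, p26}, {ε, η} × {p25, p26}, {ζ, η} × {p25, p26}, {ε, ζ, η} × {p25, p26}}; |τ_{X×Y}| = 64.

Enumerate products U × V with U ∈ τ_X, V ∈ τ_Y (deduplicated):
  ∅ × ∅ = {} (∅)
  {ε} × {p25} = {(ε,p25)}
  {ε} × {p26} = {(ε,p26)}
  {ζ} × {p25} = {(ζ,p25)}
  {ζ} × {p26} = {(ζ,p26)}
  {η} × {p25} = {(η,p25)}
  {η} × {p26} = {(η,p26)}
  {ε} × {p25, p26} = {(ε,p25), (ε,p26)}
  {ε, ζ} × {p25} = {(ε,p25), (ζ,p25)}
  {ε, η} × {p25} = {(ε,p25), (η,p25)}
  {ε, ζ} × {p26} = {(ε,p26), (ζ,p26)}
  {ε, η} × {p26} = {(ε,p26), (η,p26)}
  {ζ} × {p25, p26} = {(ζ,p25), (ζ,p26)}
  {ζ, η} × {p25} = {(ζ,p25), (η,p25)}
  {ζ, η} × {p26} = {(ζ,p26), (η,p26)}
  {η} × {p25, p26} = {(η,p25), (η,p26)}
  {ε, ζ, η} × {p25} = {(ε,p25), (ζ,p25), (η,p25)}
  {ε, ζ, η} × {p26} = {(ε,p26), (ζ,p26), (η,p26)}
  {ε, ζ} × {p25, p26} = {(ε,p25), (ε,p26), (ζ,p25), (ζ,p26)}
  {ε, η} × {p25, p26} = {(ε,p25), (ε,p26), (η,p25), (η,p26)}
  {ζ, η} × {p25, p26} = {(ζ,p25), (ζ,p26), (η,p25), (η,p26)}
  {ε, ζ, η} × {p25, p26} = {(ε,p25), (ε,p26), (ζ,p25), (ζ,p26), (η,p25), (η,p26)}
These 22 distinct sets form the basis B.
Close under arbitrary unions to get τ_{X×Y}; counting gives |τ_{X×Y}| = 64.


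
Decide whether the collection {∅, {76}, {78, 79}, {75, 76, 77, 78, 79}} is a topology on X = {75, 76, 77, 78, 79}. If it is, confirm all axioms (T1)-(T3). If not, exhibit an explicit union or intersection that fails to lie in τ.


τ is NOT a topology on X.

Axiom (T1): ∅ ∈ τ? Yes; X ∈ τ? Yes.
Axiom (T2/T3): check pairwise unions and intersections of members of τ.
Counterexample for (T2): {76} ∪ {78, 79} = {76, 78, 79} ∉ τ. Therefore τ is NOT a topology.


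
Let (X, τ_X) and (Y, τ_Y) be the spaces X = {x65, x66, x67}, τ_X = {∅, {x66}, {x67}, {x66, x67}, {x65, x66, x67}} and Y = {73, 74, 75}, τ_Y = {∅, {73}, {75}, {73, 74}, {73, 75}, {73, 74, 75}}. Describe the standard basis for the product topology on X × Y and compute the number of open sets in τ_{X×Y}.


Basis B = {∅ × ∅, {x66} × {73}, {x66} × {75}, {x67} × {73}, {x67} × {75}, {x66} × {73, 74}, {x66} × {73, 75}, {x66, x67} × {73}, {x66, x67} × {75}, {x67} × {73, 74}, {x67} × {73, 75}, {x65, x66, x67} × {73}, {x65, x66, x67} × {75}, {x66} × {73, 74, 75}, {x67} × {73, 74, 75}, {x66, x67} × {73, 74}, {x66, x67} × {73, 75}, {x65, x66, x67} × {73, 74}, {x65, x66, x67} × {73, 75}, {x66, x67} × {73, 74, 75}, {x65, x66, x67} × {73, 74, 75}}; |τ_{X×Y}| = 70.

Enumerate products U × V with U ∈ τ_X, V ∈ τ_Y (deduplicated):
  ∅ × ∅ = {} (∅)
  {x66} × {73} = {(x66,73)}
  {x66} × {75} = {(x66,75)}
  {x67} × {73} = {(x67,73)}
  {x67} × {75} = {(x67,75)}
  {x66} × {73, 74} = {(x66,73), (x66,74)}
  {x66} × {73, 75} = {(x66,73), (x66,75)}
  {x66, x67} × {73} = {(x66,73), (x67,73)}
  {x66, x67} × {75} = {(x66,75), (x67,75)}
  {x67} × {73, 74} = {(x67,73), (x67,74)}
  {x67} × {73, 75} = {(x67,73), (x67,75)}
  {x65, x66, x67} × {73} = {(x65,73), (x66,73), (x67,73)}
  {x65, x66, x67} × {75} = {(x65,75), (x66,75), (x67,75)}
  {x66} × {73, 74, 75} = {(x66,73), (x66,74), (x66,75)}
  {x67} × {73, 74, 75} = {(x67,73), (x67,74), (x67,75)}
  {x66, x67} × {73, 74} = {(x66,73), (x66,74), (x67,73), (x67,74)}
  {x66, x67} × {73, 75} = {(x66,73), (x66,75), (x67,73), (x67,75)}
  {x65, x66, x67} × {73, 74} = {(x65,73), (x65,74), (x66,73), (x66,74), (x67,73), (x67,74)}
  {x65, x66, x67} × {73, 75} = {(x65,73), (x65,75), (x66,73), (x66,75), (x67,73), (x67,75)}
  {x66, x67} × {73, 74, 75} = {(x66,73), (x66,74), (x66,75), (x67,73), (x67,74), (x67,75)}
  {x65, x66, x67} × {73, 74, 75} = {(x65,73), (x65,74), (x65,75), (x66,73), (x66,74), (x66,75), (x67,73), (x67,74), (x67,75)}
These 21 distinct sets form the basis B.
Close under arbitrary unions to get τ_{X×Y}; counting gives |τ_{X×Y}| = 70.


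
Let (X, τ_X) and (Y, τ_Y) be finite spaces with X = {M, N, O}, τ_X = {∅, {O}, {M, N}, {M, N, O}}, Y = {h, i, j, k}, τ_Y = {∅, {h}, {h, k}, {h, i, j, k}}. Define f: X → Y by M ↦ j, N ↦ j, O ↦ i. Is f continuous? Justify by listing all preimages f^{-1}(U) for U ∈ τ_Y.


f IS continuous.

Compute f^{-1}(U) for each U ∈ τ_Y:
  U = ∅: f^{-1}(U) = ∅ ∈ τ_X ✓.
  U = {h}: f^{-1}(U) = ∅ ∈ τ_X ✓.
  U = {h, k}: f^{-1}(U) = ∅ ∈ τ_X ✓.
  U = {h, i, j, k}: f^{-1}(U) = {M, N, O} ∈ τ_X ✓.
Every preimage lies in τ_X, so f IS continuous.


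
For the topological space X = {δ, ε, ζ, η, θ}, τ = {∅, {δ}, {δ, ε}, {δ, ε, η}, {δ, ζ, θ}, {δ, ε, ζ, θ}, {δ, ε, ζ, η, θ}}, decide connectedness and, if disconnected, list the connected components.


(X, τ) is connected.

Find clopen sets (U ∈ τ with X ∖ U ∈ τ):
  U = ∅, X ∖ U = {δ, ε, ζ, η, θ} — both open, so U is clopen.
  U = {δ, ε, ζ, η, θ}, X ∖ U = ∅ — both open, so U is clopen.
Only trivial clopens (∅ and X) exist, so (X, τ) is connected.
Compute connected components by grouping points that agree on all clopens:
  component: {δ, ε, ζ, η, θ}


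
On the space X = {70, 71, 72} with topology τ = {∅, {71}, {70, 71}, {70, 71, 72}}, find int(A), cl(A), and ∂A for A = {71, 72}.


int(A) = {71}, cl(A) = {70, 71, 72}, ∂A = {70, 72}.

Closed sets in (X, τ) are complements of opens:
  closed(X, τ) = {∅, {72}, {70, 72}, {70, 71, 72}}.
int(A) = ⋃ {U ∈ τ : U ⊆ A}. Opens contained in A: ∅, {71}.
Taking the union of these: int(A) = {71}.
cl(A) = ⋂ {C closed : A ⊆ C}. Closed sets containing A: {70, 71, 72}.
Intersecting these: cl(A) = {70, 71, 72}.
∂A = cl(A) ∖ int(A) = {70, 71, 72} ∖ {71} = {70, 72}.


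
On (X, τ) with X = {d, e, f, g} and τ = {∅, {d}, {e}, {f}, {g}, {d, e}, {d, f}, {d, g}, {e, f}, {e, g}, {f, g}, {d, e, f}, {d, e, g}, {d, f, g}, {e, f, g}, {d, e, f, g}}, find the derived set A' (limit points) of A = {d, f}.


A' = ∅

For each x ∈ X, list the open sets U ∈ τ with x ∈ U, then check whether U ∩ (A ∖ {x}) ≠ ∅ for every such U.
  x = d: open {d} ∋ x has {d} ∩ (A ∖ {d}) = ∅, so x is NOT a limit point.
  x = e: open {e} ∋ x has {e} ∩ (A ∖ {e}) = ∅, so x is NOT a limit point.
  x = f: open {f} ∋ x has {f} ∩ (A ∖ {f}) = ∅, so x is NOT a limit point.
  x = g: open {g} ∋ x has {g} ∩ (A ∖ {g}) = ∅, so x is NOT a limit point.
Collecting: A' = ∅.


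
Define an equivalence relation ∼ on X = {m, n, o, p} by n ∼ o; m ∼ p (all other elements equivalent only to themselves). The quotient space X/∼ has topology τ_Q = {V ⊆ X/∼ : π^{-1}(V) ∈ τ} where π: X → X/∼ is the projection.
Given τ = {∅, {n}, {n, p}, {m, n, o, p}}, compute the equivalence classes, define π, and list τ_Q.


X/∼ = {[m=p], [n=o]}; |τ_Q| = 2.

Equivalence classes: [m=p], [n=o].
Quotient map π: X → X/∼ sends m ↦ [m=p], n ↦ [n=o], o ↦ [n=o], p ↦ [m=p].
For each subset V ⊆ X/∼, compute π^{-1}(V) ⊆ X and check whether π^{-1}(V) ∈ τ. V is open in τ_Q iff π^{-1}(V) ∈ τ.
  V = {}: π^{-1}(V) = ∅ ∈ τ ✓.
  V = {[m=p]}: π^{-1}(V) = {m, p} ∉ τ ✗.
  V = {[n=o]}: π^{-1}(V) = {n, o} ∉ τ ✗.
  V = {[m=p], [n=o]}: π^{-1}(V) = {m, n, o, p} ∈ τ ✓.
Open sets in the quotient: τ_Q = {{}, {[m=p], [n=o]}} (2 elements).


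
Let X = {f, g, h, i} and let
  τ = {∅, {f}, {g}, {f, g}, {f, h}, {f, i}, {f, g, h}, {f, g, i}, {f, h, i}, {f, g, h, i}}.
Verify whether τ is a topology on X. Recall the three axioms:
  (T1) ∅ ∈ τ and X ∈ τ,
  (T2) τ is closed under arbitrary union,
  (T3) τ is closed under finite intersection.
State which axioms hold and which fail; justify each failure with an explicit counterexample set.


τ IS a topology on X.

Axiom (T1): ∅ ∈ τ? Yes; X ∈ τ? Yes.
Axiom (T2/T3): check pairwise unions and intersections of members of τ.
All pairwise intersections and unions checked — each lies in τ. Therefore τ satisfies (T1), (T2), (T3): it IS a topology on X.


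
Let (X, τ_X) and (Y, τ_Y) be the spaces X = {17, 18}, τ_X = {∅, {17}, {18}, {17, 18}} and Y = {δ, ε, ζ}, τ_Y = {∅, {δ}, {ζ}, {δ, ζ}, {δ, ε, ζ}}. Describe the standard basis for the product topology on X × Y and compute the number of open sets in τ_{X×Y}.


Basis B = {∅ × ∅, {17} × {δ}, {17} × {ζ}, {18} × {δ}, {18} × {ζ}, {17} × {δ, ζ}, {17, 18} × {δ}, {17, 18} × {ζ}, {18} × {δ, ζ}, {17} × {δ, ε, ζ}, {18} × {δ, ε, ζ}, {17, 18} × {δ, ζ}, {17, 18} × {δ, ε, ζ}}; |τ_{X×Y}| = 25.

Enumerate products U × V with U ∈ τ_X, V ∈ τ_Y (deduplicated):
  ∅ × ∅ = {} (∅)
  {17} × {δ} = {(17,δ)}
  {17} × {ζ} = {(17,ζ)}
  {18} × {δ} = {(18,δ)}
  {18} × {ζ} = {(18,ζ)}
  {17} × {δ, ζ} = {(17,δ), (17,ζ)}
  {17, 18} × {δ} = {(17,δ), (18,δ)}
  {17, 18} × {ζ} = {(17,ζ), (18,ζ)}
  {18} × {δ, ζ} = {(18,δ), (18,ζ)}
  {17} × {δ, ε, ζ} = {(17,δ), (17,ε), (17,ζ)}
  {18} × {δ, ε, ζ} = {(18,δ), (18,ε), (18,ζ)}
  {17, 18} × {δ, ζ} = {(17,δ), (17,ζ), (18,δ), (18,ζ)}
  {17, 18} × {δ, ε, ζ} = {(17,δ), (17,ε), (17,ζ), (18,δ), (18,ε), (18,ζ)}
These 13 distinct sets form the basis B.
Close under arbitrary unions to get τ_{X×Y}; counting gives |τ_{X×Y}| = 25.


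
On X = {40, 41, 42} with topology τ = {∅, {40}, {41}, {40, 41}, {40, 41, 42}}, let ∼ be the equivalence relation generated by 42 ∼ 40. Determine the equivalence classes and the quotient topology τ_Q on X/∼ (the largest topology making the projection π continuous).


X/∼ = {[40=42], [41]}; |τ_Q| = 3.

Equivalence classes: [40=42], [41].
Quotient map π: X → X/∼ sends 40 ↦ [40=42], 41 ↦ [41], 42 ↦ [40=42].
For each subset V ⊆ X/∼, compute π^{-1}(V) ⊆ X and check whether π^{-1}(V) ∈ τ. V is open in τ_Q iff π^{-1}(V) ∈ τ.
  V = {}: π^{-1}(V) = ∅ ∈ τ ✓.
  V = {[40=42]}: π^{-1}(V) = {40, 42} ∉ τ ✗.
  V = {[41]}: π^{-1}(V) = {41} ∈ τ ✓.
  V = {[40=42], [41]}: π^{-1}(V) = {40, 41, 42} ∈ τ ✓.
Open sets in the quotient: τ_Q = {{}, {[41]}, {[40=42], [41]}} (3 elements).


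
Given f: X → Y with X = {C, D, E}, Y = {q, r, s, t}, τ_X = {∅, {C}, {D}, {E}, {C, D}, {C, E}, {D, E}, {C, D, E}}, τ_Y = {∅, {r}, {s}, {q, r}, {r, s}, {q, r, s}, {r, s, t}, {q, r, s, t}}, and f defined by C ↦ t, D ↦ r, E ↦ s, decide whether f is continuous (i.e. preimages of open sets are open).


f IS continuous.

Compute f^{-1}(U) for each U ∈ τ_Y:
  U = ∅: f^{-1}(U) = ∅ ∈ τ_X ✓.
  U = {r}: f^{-1}(U) = {D} ∈ τ_X ✓.
  U = {s}: f^{-1}(U) = {E} ∈ τ_X ✓.
  U = {q, r}: f^{-1}(U) = {D} ∈ τ_X ✓.
  U = {r, s}: f^{-1}(U) = {D, E} ∈ τ_X ✓.
  U = {q, r, s}: f^{-1}(U) = {D, E} ∈ τ_X ✓.
  U = {r, s, t}: f^{-1}(U) = {C, D, E} ∈ τ_X ✓.
  U = {q, r, s, t}: f^{-1}(U) = {C, D, E} ∈ τ_X ✓.
Every preimage lies in τ_X, so f IS continuous.


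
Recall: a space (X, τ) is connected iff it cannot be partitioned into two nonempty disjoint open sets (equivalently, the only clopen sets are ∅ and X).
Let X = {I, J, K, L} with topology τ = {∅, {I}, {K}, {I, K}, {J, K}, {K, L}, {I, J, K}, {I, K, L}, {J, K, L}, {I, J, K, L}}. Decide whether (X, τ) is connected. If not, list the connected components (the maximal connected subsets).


(X, τ) is disconnected; components = [{I}, {J, K, L}].

Find clopen sets (U ∈ τ with X ∖ U ∈ τ):
  U = ∅, X ∖ U = {I, J, K, L} — both open, so U is clopen.
  U = {I}, X ∖ U = {J, K, L} — both open, so U is clopen.
  U = {J, K, L}, X ∖ U = {I} — both open, so U is clopen.
  U = {I, J, K, L}, X ∖ U = ∅ — both open, so U is clopen.
Nontrivial clopen(s) exist: e.g. {J, K, L}. So (X, τ) is disconnected.
Compute connected components by grouping points that agree on all clopens:
  component: {I}
  component: {J, K, L}


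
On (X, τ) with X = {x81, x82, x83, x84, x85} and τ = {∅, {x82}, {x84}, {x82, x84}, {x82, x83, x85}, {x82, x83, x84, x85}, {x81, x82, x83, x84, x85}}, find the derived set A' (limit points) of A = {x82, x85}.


A' = {x81, x83, x85}

For each x ∈ X, list the open sets U ∈ τ with x ∈ U, then check whether U ∩ (A ∖ {x}) ≠ ∅ for every such U.
  x = x81: opens ∋ x are {x81, x82, x83, x84, x85}; each meets A ∖ {x81}, so x IS a limit point.
  x = x82: open {x82} ∋ x has {x82} ∩ (A ∖ {x82}) = ∅, so x is NOT a limit point.
  x = x83: opens ∋ x are {x82, x83, x85}, {x82, x83, x84, x85}, {x81, x82, x83, x84, x85}; each meets A ∖ {x83}, so x IS a limit point.
  x = x84: open {x84} ∋ x has {x84} ∩ (A ∖ {x84}) = ∅, so x is NOT a limit point.
  x = x85: opens ∋ x are {x82, x83, x85}, {x82, x83, x84, x85}, {x81, x82, x83, x84, x85}; each meets A ∖ {x85}, so x IS a limit point.
Collecting: A' = {x81, x83, x85}.


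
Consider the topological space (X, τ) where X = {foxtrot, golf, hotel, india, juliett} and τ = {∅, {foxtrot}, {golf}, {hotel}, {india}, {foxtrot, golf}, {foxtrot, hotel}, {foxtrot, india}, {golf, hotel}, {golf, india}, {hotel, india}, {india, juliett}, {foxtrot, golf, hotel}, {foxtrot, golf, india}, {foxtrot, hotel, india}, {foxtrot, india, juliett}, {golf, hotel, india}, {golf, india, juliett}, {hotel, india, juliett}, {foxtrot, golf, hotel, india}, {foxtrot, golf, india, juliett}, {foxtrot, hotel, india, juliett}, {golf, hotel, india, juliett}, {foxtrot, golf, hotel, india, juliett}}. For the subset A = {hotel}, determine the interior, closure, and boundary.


int(A) = {hotel}, cl(A) = {hotel}, ∂A = ∅.

Closed sets in (X, τ) are complements of opens:
  closed(X, τ) = {∅, {foxtrot}, {golf}, {hotel}, {juliett}, {foxtrot, golf}, {foxtrot, hotel}, {foxtrot, juliett}, {golf, hotel}, {golf, juliett}, {hotel, juliett}, {india, juliett}, {foxtrot, golf, hotel}, {foxtrot, golf, juliett}, {foxtrot, hotel, juliett}, {foxtrot, india, juliett}, {golf, hotel, juliett}, {golf, india, juliett}, {hotel, india, juliett}, {foxtrot, golf, hotel, juliett}, {foxtrot, golf, india, juliett}, {foxtrot, hotel, india, juliett}, {golf, hotel, india, juliett}, {foxtrot, golf, hotel, india, juliett}}.
int(A) = ⋃ {U ∈ τ : U ⊆ A}. Opens contained in A: ∅, {hotel}.
Taking the union of these: int(A) = {hotel}.
cl(A) = ⋂ {C closed : A ⊆ C}. Closed sets containing A: {hotel}, {foxtrot, hotel}, {golf, hotel}, {hotel, juliett}, {foxtrot, golf, hotel}, {foxtrot, hotel, juliett}, {golf, hotel, juliett}, {hotel, india, juliett}, {foxtrot, golf, hotel, juliett}, {foxtrot, hotel, india, juliett}, {golf, hotel, india, juliett}, {foxtrot, golf, hotel, india, juliett}.
Intersecting these: cl(A) = {hotel}.
∂A = cl(A) ∖ int(A) = {hotel} ∖ {hotel} = ∅.
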